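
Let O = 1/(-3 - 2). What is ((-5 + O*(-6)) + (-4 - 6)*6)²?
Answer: 101761/25 ≈ 4070.4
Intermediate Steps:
O = -⅕ (O = 1/(-5) = -⅕ ≈ -0.20000)
((-5 + O*(-6)) + (-4 - 6)*6)² = ((-5 - ⅕*(-6)) + (-4 - 6)*6)² = ((-5 + 6/5) - 10*6)² = (-19/5 - 60)² = (-319/5)² = 101761/25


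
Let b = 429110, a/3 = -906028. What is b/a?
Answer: -2585/16374 ≈ -0.15787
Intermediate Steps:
a = -2718084 (a = 3*(-906028) = -2718084)
b/a = 429110/(-2718084) = 429110*(-1/2718084) = -2585/16374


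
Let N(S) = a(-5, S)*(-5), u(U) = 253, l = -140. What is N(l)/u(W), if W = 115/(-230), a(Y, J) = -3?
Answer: 15/253 ≈ 0.059289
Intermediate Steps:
W = -1/2 (W = 115*(-1/230) = -1/2 ≈ -0.50000)
N(S) = 15 (N(S) = -3*(-5) = 15)
N(l)/u(W) = 15/253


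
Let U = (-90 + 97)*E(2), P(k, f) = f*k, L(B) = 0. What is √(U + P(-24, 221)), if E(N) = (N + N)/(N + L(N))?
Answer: 23*I*√10 ≈ 72.732*I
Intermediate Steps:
E(N) = 2 (E(N) = (N + N)/(N + 0) = (2*N)/N = 2)
U = 14 (U = (-90 + 97)*2 = 7*2 = 14)
√(U + P(-24, 221)) = √(14 + 221*(-24)) = √(14 - 5304) = √(-5290) = 23*I*√10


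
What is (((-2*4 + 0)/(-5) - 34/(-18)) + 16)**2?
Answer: 769129/2025 ≈ 379.82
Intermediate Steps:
(((-2*4 + 0)/(-5) - 34/(-18)) + 16)**2 = (((-8 + 0)*(-1/5) - 34*(-1/18)) + 16)**2 = ((-8*(-1/5) + 17/9) + 16)**2 = ((8/5 + 17/9) + 16)**2 = (157/45 + 16)**2 = (877/45)**2 = 769129/2025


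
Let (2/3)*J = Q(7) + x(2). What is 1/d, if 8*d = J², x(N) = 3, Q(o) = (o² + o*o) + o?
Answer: 2/6561 ≈ 0.00030483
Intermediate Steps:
Q(o) = o + 2*o² (Q(o) = (o² + o²) + o = 2*o² + o = o + 2*o²)
J = 162 (J = 3*(7*(1 + 2*7) + 3)/2 = 3*(7*(1 + 14) + 3)/2 = 3*(7*15 + 3)/2 = 3*(105 + 3)/2 = (3/2)*108 = 162)
d = 6561/2 (d = (⅛)*162² = (⅛)*26244 = 6561/2 ≈ 3280.5)
1/d = 1/(6561/2) = 2/6561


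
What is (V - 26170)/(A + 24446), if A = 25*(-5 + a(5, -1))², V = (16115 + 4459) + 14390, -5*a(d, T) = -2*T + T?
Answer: 4397/12561 ≈ 0.35005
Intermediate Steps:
a(d, T) = T/5 (a(d, T) = -(-2*T + T)/5 = -(-1)*T/5 = T/5)
V = 34964 (V = 20574 + 14390 = 34964)
A = 676 (A = 25*(-5 + (⅕)*(-1))² = 25*(-5 - ⅕)² = 25*(-26/5)² = 25*(676/25) = 676)
(V - 26170)/(A + 24446) = (34964 - 26170)/(676 + 24446) = 8794/25122 = 8794*(1/25122) = 4397/12561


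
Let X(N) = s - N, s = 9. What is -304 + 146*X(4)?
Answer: 426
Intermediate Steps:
X(N) = 9 - N
-304 + 146*X(4) = -304 + 146*(9 - 1*4) = -304 + 146*(9 - 4) = -304 + 146*5 = -304 + 730 = 426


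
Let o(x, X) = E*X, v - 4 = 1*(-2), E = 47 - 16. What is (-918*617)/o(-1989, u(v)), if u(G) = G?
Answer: -283203/31 ≈ -9135.6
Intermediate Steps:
E = 31
v = 2 (v = 4 + 1*(-2) = 4 - 2 = 2)
o(x, X) = 31*X
(-918*617)/o(-1989, u(v)) = (-918*617)/((31*2)) = -566406/62 = -566406*1/62 = -283203/31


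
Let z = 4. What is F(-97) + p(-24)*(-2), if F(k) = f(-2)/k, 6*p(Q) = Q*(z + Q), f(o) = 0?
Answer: -160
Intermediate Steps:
p(Q) = Q*(4 + Q)/6 (p(Q) = (Q*(4 + Q))/6 = Q*(4 + Q)/6)
F(k) = 0 (F(k) = 0/k = 0)
F(-97) + p(-24)*(-2) = 0 + ((⅙)*(-24)*(4 - 24))*(-2) = 0 + ((⅙)*(-24)*(-20))*(-2) = 0 + 80*(-2) = 0 - 160 = -160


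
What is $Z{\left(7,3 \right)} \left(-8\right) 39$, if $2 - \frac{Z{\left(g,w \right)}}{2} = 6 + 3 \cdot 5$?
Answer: $11856$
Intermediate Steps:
$Z{\left(g,w \right)} = -38$ ($Z{\left(g,w \right)} = 4 - 2 \left(6 + 3 \cdot 5\right) = 4 - 2 \left(6 + 15\right) = 4 - 42 = -38$)
$Z{\left(7,3 \right)} \left(-8\right) 39 = \left(-38\right) \left(-8\right) 39 = 304 \cdot 39 = 11856$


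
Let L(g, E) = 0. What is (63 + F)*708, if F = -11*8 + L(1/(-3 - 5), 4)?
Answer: -17700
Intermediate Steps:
F = -88 (F = -11*8 + 0 = -88 + 0 = -88)
(63 + F)*708 = (63 - 88)*708 = -25*708 = -17700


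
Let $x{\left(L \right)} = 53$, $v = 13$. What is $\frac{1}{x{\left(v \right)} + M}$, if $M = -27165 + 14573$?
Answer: $- \frac{1}{12539} \approx -7.9751 \cdot 10^{-5}$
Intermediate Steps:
$M = -12592$
$\frac{1}{x{\left(v \right)} + M} = \frac{1}{53 - 12592} = \frac{1}{-12539} = - \frac{1}{12539}$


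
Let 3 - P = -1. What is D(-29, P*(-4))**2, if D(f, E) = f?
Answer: 841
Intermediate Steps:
P = 4 (P = 3 - 1*(-1) = 3 + 1 = 4)
D(-29, P*(-4))**2 = (-29)**2 = 841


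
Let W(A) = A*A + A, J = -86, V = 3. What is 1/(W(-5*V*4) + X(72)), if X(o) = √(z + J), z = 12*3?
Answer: 354/1253165 - I*√2/2506330 ≈ 0.00028248 - 5.6426e-7*I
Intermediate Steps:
W(A) = A + A² (W(A) = A² + A = A + A²)
z = 36
X(o) = 5*I*√2 (X(o) = √(36 - 86) = √(-50) = 5*I*√2)
1/(W(-5*V*4) + X(72)) = 1/((-5*3*4)*(1 - 5*3*4) + 5*I*√2) = 1/((-15*4)*(1 - 15*4) + 5*I*√2) = 1/(-60*(1 - 60) + 5*I*√2) = 1/(-60*(-59) + 5*I*√2) = 1/(3540 + 5*I*√2)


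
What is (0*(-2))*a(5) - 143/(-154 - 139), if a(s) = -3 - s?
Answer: 143/293 ≈ 0.48805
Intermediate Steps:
(0*(-2))*a(5) - 143/(-154 - 139) = (0*(-2))*(-3 - 1*5) - 143/(-154 - 139) = 0*(-3 - 5) - 143/(-293) = 0*(-8) - 1/293*(-143) = 0 + 143/293 = 143/293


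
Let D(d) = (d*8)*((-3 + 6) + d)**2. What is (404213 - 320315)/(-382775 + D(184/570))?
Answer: -1942165289250/8860246270451 ≈ -0.21920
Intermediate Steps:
D(d) = 8*d*(3 + d)**2 (D(d) = (8*d)*(3 + d)**2 = 8*d*(3 + d)**2)
(404213 - 320315)/(-382775 + D(184/570)) = (404213 - 320315)/(-382775 + 8*(184/570)*(3 + 184/570)**2) = 83898/(-382775 + 8*(184*(1/570))*(3 + 184*(1/570))**2) = 83898/(-382775 + 8*(92/285)*(3 + 92/285)**2) = 83898/(-382775 + 8*(92/285)*(947/285)**2) = 83898/(-382775 + 8*(92/285)*(896809/81225)) = 83898/(-382775 + 660051424/23149125) = 83898/(-8860246270451/23149125) = 83898*(-23149125/8860246270451) = -1942165289250/8860246270451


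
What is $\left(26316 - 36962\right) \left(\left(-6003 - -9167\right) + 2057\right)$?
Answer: $-55582766$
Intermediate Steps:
$\left(26316 - 36962\right) \left(\left(-6003 - -9167\right) + 2057\right) = - 10646 \left(\left(-6003 + 9167\right) + 2057\right) = - 10646 \left(3164 + 2057\right) = \left(-10646\right) 5221 = -55582766$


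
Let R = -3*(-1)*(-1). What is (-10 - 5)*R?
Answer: 45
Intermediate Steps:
R = -3 (R = 3*(-1) = -3)
(-10 - 5)*R = (-10 - 5)*(-3) = -15*(-3) = 45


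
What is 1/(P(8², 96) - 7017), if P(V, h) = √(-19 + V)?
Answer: -2339/16412748 - √5/16412748 ≈ -0.00014265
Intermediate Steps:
1/(P(8², 96) - 7017) = 1/(√(-19 + 8²) - 7017) = 1/(√(-19 + 64) - 7017) = 1/(√45 - 7017) = 1/(3*√5 - 7017) = 1/(-7017 + 3*√5)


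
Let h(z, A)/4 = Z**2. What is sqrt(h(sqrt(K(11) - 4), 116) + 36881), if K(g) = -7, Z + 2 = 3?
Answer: sqrt(36885) ≈ 192.05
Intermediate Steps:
Z = 1 (Z = -2 + 3 = 1)
h(z, A) = 4 (h(z, A) = 4*1**2 = 4*1 = 4)
sqrt(h(sqrt(K(11) - 4), 116) + 36881) = sqrt(4 + 36881) = sqrt(36885)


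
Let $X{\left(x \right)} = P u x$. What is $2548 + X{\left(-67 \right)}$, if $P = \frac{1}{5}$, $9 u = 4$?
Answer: $\frac{114392}{45} \approx 2542.0$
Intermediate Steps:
$u = \frac{4}{9}$ ($u = \frac{1}{9} \cdot 4 = \frac{4}{9} \approx 0.44444$)
$P = \frac{1}{5} \approx 0.2$
$X{\left(x \right)} = \frac{4 x}{45}$ ($X{\left(x \right)} = \frac{1}{5} \cdot \frac{4}{9} x = \frac{4 x}{45}$)
$2548 + X{\left(-67 \right)} = 2548 + \frac{4}{45} \left(-67\right) = 2548 - \frac{268}{45} = \frac{114392}{45}$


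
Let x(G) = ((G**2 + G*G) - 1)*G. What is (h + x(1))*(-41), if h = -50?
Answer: 2009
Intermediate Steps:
x(G) = G*(-1 + 2*G**2) (x(G) = ((G**2 + G**2) - 1)*G = (2*G**2 - 1)*G = (-1 + 2*G**2)*G = G*(-1 + 2*G**2))
(h + x(1))*(-41) = (-50 + (-1*1 + 2*1**3))*(-41) = (-50 + (-1 + 2*1))*(-41) = (-50 + (-1 + 2))*(-41) = (-50 + 1)*(-41) = -49*(-41) = 2009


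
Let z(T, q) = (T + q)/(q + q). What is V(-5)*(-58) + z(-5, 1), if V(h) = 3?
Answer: -176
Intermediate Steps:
z(T, q) = (T + q)/(2*q) (z(T, q) = (T + q)/((2*q)) = (T + q)*(1/(2*q)) = (T + q)/(2*q))
V(-5)*(-58) + z(-5, 1) = 3*(-58) + (½)*(-5 + 1)/1 = -174 + (½)*1*(-4) = -174 - 2 = -176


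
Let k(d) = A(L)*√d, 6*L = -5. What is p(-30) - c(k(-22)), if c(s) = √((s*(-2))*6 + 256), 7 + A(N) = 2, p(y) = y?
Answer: -30 - 2*√(64 + 15*I*√22) ≈ -47.839 - 7.888*I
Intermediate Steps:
L = -⅚ (L = (⅙)*(-5) = -⅚ ≈ -0.83333)
A(N) = -5 (A(N) = -7 + 2 = -5)
k(d) = -5*√d
c(s) = √(256 - 12*s) (c(s) = √(-2*s*6 + 256) = √(-12*s + 256) = √(256 - 12*s))
p(-30) - c(k(-22)) = -30 - 2*√(64 - (-15)*√(-22)) = -30 - 2*√(64 - (-15)*I*√22) = -30 - 2*√(64 + 15*I*√22)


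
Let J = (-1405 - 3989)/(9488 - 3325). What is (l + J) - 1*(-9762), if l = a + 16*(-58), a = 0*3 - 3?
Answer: 54420059/6163 ≈ 8830.1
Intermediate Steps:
J = -5394/6163 ≈ -0.87522
a = -3 (a = 0 - 3 = -3)
l = -931 (l = -3 + 16*(-58) = -3 - 928 = -931)
(l + J) - 1*(-9762) = (-931 - 5394/6163) - 1*(-9762) = -5743147/6163 + 9762 = 54420059/6163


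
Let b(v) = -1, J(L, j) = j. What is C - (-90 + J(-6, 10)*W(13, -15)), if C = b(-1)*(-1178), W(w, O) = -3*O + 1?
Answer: 808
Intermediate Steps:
W(w, O) = 1 - 3*O
C = 1178 (C = -1*(-1178) = 1178)
C - (-90 + J(-6, 10)*W(13, -15)) = 1178 - (-90 + 10*(1 - 3*(-15))) = 1178 - (-90 + 10*(1 + 45)) = 1178 - (-90 + 10*46) = 1178 - (-90 + 460) = 1178 - 1*370 = 1178 - 370 = 808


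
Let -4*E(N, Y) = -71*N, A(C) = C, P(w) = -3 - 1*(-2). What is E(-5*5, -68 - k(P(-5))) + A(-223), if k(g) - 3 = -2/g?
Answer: -2667/4 ≈ -666.75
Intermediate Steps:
P(w) = -1 (P(w) = -3 + 2 = -1)
k(g) = 3 - 2/g
E(N, Y) = 71*N/4 (E(N, Y) = -(-71)*N/4 = 71*N/4)
E(-5*5, -68 - k(P(-5))) + A(-223) = 71*(-5*5)/4 - 223 = (71/4)*(-25) - 223 = -1775/4 - 223 = -2667/4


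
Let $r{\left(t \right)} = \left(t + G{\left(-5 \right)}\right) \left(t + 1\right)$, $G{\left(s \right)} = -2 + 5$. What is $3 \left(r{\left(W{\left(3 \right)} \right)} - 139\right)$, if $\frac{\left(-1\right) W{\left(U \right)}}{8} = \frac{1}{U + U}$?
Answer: $- \frac{1256}{3} \approx -418.67$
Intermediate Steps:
$G{\left(s \right)} = 3$
$W{\left(U \right)} = - \frac{4}{U}$ ($W{\left(U \right)} = - \frac{8}{U + U} = - \frac{8}{2 U} = - 8 \frac{1}{2 U} = - \frac{4}{U}$)
$r{\left(t \right)} = \left(1 + t\right) \left(3 + t\right)$ ($r{\left(t \right)} = \left(t + 3\right) \left(t + 1\right) = \left(3 + t\right) \left(1 + t\right) = \left(1 + t\right) \left(3 + t\right)$)
$3 \left(r{\left(W{\left(3 \right)} \right)} - 139\right) = 3 \left(\left(3 + \left(- \frac{4}{3}\right)^{2} + 4 \left(- \frac{4}{3}\right)\right) - 139\right) = 3 \left(\left(3 + \frac{16}{9} - \frac{16}{3}\right) - 139\right) = 3 \left(- \frac{5}{9} - 139\right) = 3 \left(- \frac{1256}{9}\right) = - \frac{1256}{3}$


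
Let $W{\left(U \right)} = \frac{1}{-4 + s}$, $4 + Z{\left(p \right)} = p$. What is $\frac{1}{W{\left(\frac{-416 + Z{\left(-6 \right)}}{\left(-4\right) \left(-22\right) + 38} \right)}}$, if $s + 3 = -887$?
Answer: $-894$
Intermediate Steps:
$Z{\left(p \right)} = -4 + p$
$s = -890$ ($s = -3 - 887 = -890$)
$W{\left(U \right)} = - \frac{1}{894}$ ($W{\left(U \right)} = \frac{1}{-4 - 890} = \frac{1}{-894} = - \frac{1}{894}$)
$\frac{1}{W{\left(\frac{-416 + Z{\left(-6 \right)}}{\left(-4\right) \left(-22\right) + 38} \right)}} = \frac{1}{- \frac{1}{894}} = -894$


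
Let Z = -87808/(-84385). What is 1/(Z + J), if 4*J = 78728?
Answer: 12055/237279054 ≈ 5.0805e-5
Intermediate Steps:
Z = 12544/12055 (Z = -87808*(-1/84385) = 12544/12055 ≈ 1.0406)
J = 19682 (J = (1/4)*78728 = 19682)
1/(Z + J) = 1/(12544/12055 + 19682) = 1/(237279054/12055) = 12055/237279054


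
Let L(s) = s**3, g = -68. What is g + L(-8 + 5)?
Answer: -95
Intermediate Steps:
g + L(-8 + 5) = -68 + (-8 + 5)**3 = -68 + (-3)**3 = -68 - 27 = -95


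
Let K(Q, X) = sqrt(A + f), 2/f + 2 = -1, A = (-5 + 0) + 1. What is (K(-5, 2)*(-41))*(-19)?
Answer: 779*I*sqrt(42)/3 ≈ 1682.8*I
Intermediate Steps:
A = -4 (A = -5 + 1 = -4)
f = -2/3 (f = 2/(-2 - 1) = 2/(-3) = 2*(-1/3) = -2/3 ≈ -0.66667)
K(Q, X) = I*sqrt(42)/3 (K(Q, X) = sqrt(-4 - 2/3) = sqrt(-14/3) = I*sqrt(42)/3)
(K(-5, 2)*(-41))*(-19) = ((I*sqrt(42)/3)*(-41))*(-19) = -41*I*sqrt(42)/3*(-19) = 779*I*sqrt(42)/3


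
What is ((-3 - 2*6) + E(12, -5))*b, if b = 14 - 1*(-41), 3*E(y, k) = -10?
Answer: -3025/3 ≈ -1008.3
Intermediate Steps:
E(y, k) = -10/3 (E(y, k) = (⅓)*(-10) = -10/3)
b = 55 (b = 14 + 41 = 55)
((-3 - 2*6) + E(12, -5))*b = ((-3 - 2*6) - 10/3)*55 = ((-3 - 12) - 10/3)*55 = (-15 - 10/3)*55 = -55/3*55 = -3025/3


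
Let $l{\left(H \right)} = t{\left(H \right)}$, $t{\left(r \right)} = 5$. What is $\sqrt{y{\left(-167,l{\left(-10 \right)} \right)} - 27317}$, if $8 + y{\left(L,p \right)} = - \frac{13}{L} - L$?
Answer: $\frac{i \sqrt{757407291}}{167} \approx 164.8 i$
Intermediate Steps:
$l{\left(H \right)} = 5$
$y{\left(L,p \right)} = -8 - L - \frac{13}{L}$ ($y{\left(L,p \right)} = -8 - \left(L + \frac{13}{L}\right) = -8 - L - \frac{13}{L}$)
$\sqrt{y{\left(-167,l{\left(-10 \right)} \right)} - 27317} = \sqrt{\left(-8 - -167 - \frac{13}{-167}\right) - 27317} = \sqrt{\left(-8 + 167 - - \frac{13}{167}\right) - 27317} = \sqrt{\left(-8 + 167 + \frac{13}{167}\right) - 27317} = \sqrt{\frac{26566}{167} - 27317} = \sqrt{- \frac{4535373}{167}} = \frac{i \sqrt{757407291}}{167}$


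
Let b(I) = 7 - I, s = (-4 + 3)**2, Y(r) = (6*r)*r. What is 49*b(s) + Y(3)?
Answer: 348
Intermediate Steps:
Y(r) = 6*r**2
s = 1 (s = (-1)**2 = 1)
49*b(s) + Y(3) = 49*(7 - 1*1) + 6*3**2 = 49*(7 - 1) + 6*9 = 49*6 + 54 = 294 + 54 = 348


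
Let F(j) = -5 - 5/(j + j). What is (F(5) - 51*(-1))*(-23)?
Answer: -2093/2 ≈ -1046.5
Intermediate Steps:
F(j) = -5 - 5/(2*j) (F(j) = -5 - 5*1/(2*j) = -5 - 5/(2*j))
(F(5) - 51*(-1))*(-23) = ((-5 - 5/2/5) - 51*(-1))*(-23) = ((-5 - 5/2*⅕) + 51)*(-23) = ((-5 - ½) + 51)*(-23) = (-11/2 + 51)*(-23) = (91/2)*(-23) = -2093/2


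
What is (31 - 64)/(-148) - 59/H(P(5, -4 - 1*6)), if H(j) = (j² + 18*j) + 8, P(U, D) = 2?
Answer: -1787/1776 ≈ -1.0062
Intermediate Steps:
H(j) = 8 + j² + 18*j
(31 - 64)/(-148) - 59/H(P(5, -4 - 1*6)) = (31 - 64)/(-148) - 59/(8 + 2² + 18*2) = -33*(-1/148) - 59/(8 + 4 + 36) = 33/148 - 59/48 = -1787/1776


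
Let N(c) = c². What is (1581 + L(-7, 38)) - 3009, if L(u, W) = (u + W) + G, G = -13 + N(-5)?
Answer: -1385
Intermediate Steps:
G = 12 (G = -13 + (-5)² = -13 + 25 = 12)
L(u, W) = 12 + W + u (L(u, W) = (u + W) + 12 = (W + u) + 12 = 12 + W + u)
(1581 + L(-7, 38)) - 3009 = (1581 + (12 + 38 - 7)) - 3009 = (1581 + 43) - 3009 = 1624 - 3009 = -1385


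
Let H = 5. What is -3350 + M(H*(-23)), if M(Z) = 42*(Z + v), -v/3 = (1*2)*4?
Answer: -9188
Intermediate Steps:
v = -24 (v = -3*1*2*4 = -6*4 = -3*8 = -24)
M(Z) = -1008 + 42*Z (M(Z) = 42*(Z - 24) = 42*(-24 + Z) = -1008 + 42*Z)
-3350 + M(H*(-23)) = -3350 + (-1008 + 42*(5*(-23))) = -3350 + (-1008 + 42*(-115)) = -3350 + (-1008 - 4830) = -3350 - 5838 = -9188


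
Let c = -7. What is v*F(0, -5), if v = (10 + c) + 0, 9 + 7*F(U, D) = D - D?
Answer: -27/7 ≈ -3.8571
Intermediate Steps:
F(U, D) = -9/7 (F(U, D) = -9/7 + (D - D)/7 = -9/7 + (1/7)*0 = -9/7 + 0 = -9/7)
v = 3 (v = (10 - 7) + 0 = 3 + 0 = 3)
v*F(0, -5) = 3*(-9/7) = -27/7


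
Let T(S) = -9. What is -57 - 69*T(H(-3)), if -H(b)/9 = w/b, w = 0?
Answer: 564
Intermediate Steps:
H(b) = 0 (H(b) = -0/b = -9*0 = 0)
-57 - 69*T(H(-3)) = -57 - 69*(-9) = -57 + 621 = 564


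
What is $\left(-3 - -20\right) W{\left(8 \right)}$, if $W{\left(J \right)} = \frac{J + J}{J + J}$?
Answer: $17$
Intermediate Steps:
$W{\left(J \right)} = 1$ ($W{\left(J \right)} = \frac{2 J}{2 J} = 2 J \frac{1}{2 J} = 1$)
$\left(-3 - -20\right) W{\left(8 \right)} = \left(-3 - -20\right) 1 = \left(-3 + 20\right) 1 = 17 \cdot 1 = 17$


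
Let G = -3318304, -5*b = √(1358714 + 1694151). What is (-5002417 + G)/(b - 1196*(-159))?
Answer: -7911507941220/180811123907 - 8320721*√3052865/180811123907 ≈ -43.836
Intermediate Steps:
b = -√3052865/5 (b = -√(1358714 + 1694151)/5 = -√3052865/5 ≈ -349.45)
(-5002417 + G)/(b - 1196*(-159)) = (-5002417 - 3318304)/(-√3052865/5 - 1196*(-159)) = -8320721/(-√3052865/5 + 190164) = -8320721/(190164 - √3052865/5)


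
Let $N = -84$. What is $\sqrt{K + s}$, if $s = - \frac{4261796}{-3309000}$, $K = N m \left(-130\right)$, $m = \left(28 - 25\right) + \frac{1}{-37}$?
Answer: $\frac{\sqrt{1216656048454444290}}{6121650} \approx 180.18$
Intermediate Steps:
$m = \frac{110}{37}$ ($m = 3 - \frac{1}{37} = \frac{110}{37} \approx 2.973$)
$K = \frac{1201200}{37}$ ($K = \left(-84\right) \frac{110}{37} \left(-130\right) = \left(- \frac{9240}{37}\right) \left(-130\right) = \frac{1201200}{37} \approx 32465.0$)
$s = \frac{1065449}{827250}$ ($s = \left(-4261796\right) \left(- \frac{1}{3309000}\right) = \frac{1065449}{827250} \approx 1.2879$)
$\sqrt{K + s} = \sqrt{\frac{1201200}{37} + \frac{1065449}{827250}} = \sqrt{\frac{993732121613}{30608250}} = \frac{\sqrt{1216656048454444290}}{6121650}$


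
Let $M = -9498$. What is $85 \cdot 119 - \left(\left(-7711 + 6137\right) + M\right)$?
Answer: $21187$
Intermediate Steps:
$85 \cdot 119 - \left(\left(-7711 + 6137\right) + M\right) = 85 \cdot 119 - \left(\left(-7711 + 6137\right) - 9498\right) = 10115 - \left(-1574 - 9498\right) = 10115 - -11072 = 10115 + 11072 = 21187$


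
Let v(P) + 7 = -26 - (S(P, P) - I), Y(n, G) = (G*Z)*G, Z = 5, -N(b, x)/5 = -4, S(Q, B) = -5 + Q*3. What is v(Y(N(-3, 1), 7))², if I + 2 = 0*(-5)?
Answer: 585225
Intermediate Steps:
S(Q, B) = -5 + 3*Q
I = -2 (I = -2 + 0*(-5) = -2 + 0 = -2)
N(b, x) = 20 (N(b, x) = -5*(-4) = 20)
Y(n, G) = 5*G² (Y(n, G) = (G*5)*G = (5*G)*G = 5*G²)
v(P) = -30 - 3*P (v(P) = -7 + (-26 - ((-5 + 3*P) - 1*(-2))) = -7 + (-26 - ((-5 + 3*P) + 2)) = -7 + (-26 - (-3 + 3*P)) = -7 + (-26 + (3 - 3*P)) = -7 + (-23 - 3*P) = -30 - 3*P)
v(Y(N(-3, 1), 7))² = (-30 - 15*7²)² = (-30 - 15*49)² = (-30 - 3*245)² = (-30 - 735)² = (-765)² = 585225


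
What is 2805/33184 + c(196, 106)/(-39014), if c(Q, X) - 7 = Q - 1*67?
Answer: 3085919/38077664 ≈ 0.081043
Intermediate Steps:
c(Q, X) = -60 + Q (c(Q, X) = 7 + (Q - 1*67) = 7 + (Q - 67) = 7 + (-67 + Q) = -60 + Q)
2805/33184 + c(196, 106)/(-39014) = 2805/33184 + (-60 + 196)/(-39014) = 2805*(1/33184) + 136*(-1/39014) = 165/1952 - 68/19507 = 3085919/38077664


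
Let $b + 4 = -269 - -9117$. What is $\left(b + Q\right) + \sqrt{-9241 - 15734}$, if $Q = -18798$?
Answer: $-9954 + 15 i \sqrt{111} \approx -9954.0 + 158.03 i$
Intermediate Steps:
$b = 8844$ ($b = -4 - -8848 = -4 + \left(-269 + 9117\right) = -4 + 8848 = 8844$)
$\left(b + Q\right) + \sqrt{-9241 - 15734} = \left(8844 - 18798\right) + \sqrt{-9241 - 15734} = -9954 + \sqrt{-24975} = -9954 + 15 i \sqrt{111}$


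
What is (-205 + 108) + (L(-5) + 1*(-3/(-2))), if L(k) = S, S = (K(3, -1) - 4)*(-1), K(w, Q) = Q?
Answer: -181/2 ≈ -90.500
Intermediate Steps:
S = 5 (S = (-1 - 4)*(-1) = -5*(-1) = 5)
L(k) = 5
(-205 + 108) + (L(-5) + 1*(-3/(-2))) = (-205 + 108) + (5 + 1*(-3/(-2))) = -97 + (5 + 1*(-3*(-½))) = -97 + (5 + 1*(3/2)) = -97 + (5 + 3/2) = -97 + 13/2 = -181/2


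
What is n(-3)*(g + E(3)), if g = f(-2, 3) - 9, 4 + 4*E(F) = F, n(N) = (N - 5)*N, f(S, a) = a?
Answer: -150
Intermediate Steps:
n(N) = N*(-5 + N) (n(N) = (-5 + N)*N = N*(-5 + N))
E(F) = -1 + F/4
g = -6 (g = 3 - 9 = -6)
n(-3)*(g + E(3)) = (-3*(-5 - 3))*(-6 + (-1 + (¼)*3)) = (-3*(-8))*(-6 + (-1 + ¾)) = 24*(-6 - ¼) = 24*(-25/4) = -150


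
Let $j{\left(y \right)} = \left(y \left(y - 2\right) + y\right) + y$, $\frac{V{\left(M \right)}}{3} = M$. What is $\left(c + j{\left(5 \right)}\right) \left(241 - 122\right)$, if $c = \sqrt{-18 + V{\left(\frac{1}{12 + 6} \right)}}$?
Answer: $2975 + \frac{119 i \sqrt{642}}{6} \approx 2975.0 + 502.53 i$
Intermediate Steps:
$V{\left(M \right)} = 3 M$
$j{\left(y \right)} = 2 y + y \left(-2 + y\right)$ ($j{\left(y \right)} = \left(y \left(-2 + y\right) + y\right) + y = \left(y + y \left(-2 + y\right)\right) + y = 2 y + y \left(-2 + y\right)$)
$c = \frac{i \sqrt{642}}{6}$ ($c = \sqrt{-18 + \frac{3}{12 + 6}} = \sqrt{-18 + \frac{3}{18}} = \sqrt{-18 + 3 \cdot \frac{1}{18}} = \sqrt{-18 + \frac{1}{6}} = \sqrt{- \frac{107}{6}} = \frac{i \sqrt{642}}{6} \approx 4.223 i$)
$\left(c + j{\left(5 \right)}\right) \left(241 - 122\right) = \left(\frac{i \sqrt{642}}{6} + 5^{2}\right) \left(241 - 122\right) = \left(\frac{i \sqrt{642}}{6} + 25\right) 119 = \left(25 + \frac{i \sqrt{642}}{6}\right) 119 = 2975 + \frac{119 i \sqrt{642}}{6}$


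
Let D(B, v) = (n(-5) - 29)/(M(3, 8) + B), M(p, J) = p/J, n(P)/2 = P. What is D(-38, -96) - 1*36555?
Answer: -11002743/301 ≈ -36554.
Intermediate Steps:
n(P) = 2*P
D(B, v) = -39/(3/8 + B) (D(B, v) = (2*(-5) - 29)/(3/8 + B) = (-10 - 29)/(3*(⅛) + B) = -39/(3/8 + B))
D(-38, -96) - 1*36555 = -312/(3 + 8*(-38)) - 1*36555 = -312/(3 - 304) - 36555 = -312/(-301) - 36555 = -312*(-1/301) - 36555 = 312/301 - 36555 = -11002743/301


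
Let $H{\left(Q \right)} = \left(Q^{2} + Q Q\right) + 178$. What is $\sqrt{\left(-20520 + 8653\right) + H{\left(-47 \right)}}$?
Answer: $i \sqrt{7271} \approx 85.27 i$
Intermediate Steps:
$H{\left(Q \right)} = 178 + 2 Q^{2}$ ($H{\left(Q \right)} = \left(Q^{2} + Q^{2}\right) + 178 = 2 Q^{2} + 178 = 178 + 2 Q^{2}$)
$\sqrt{\left(-20520 + 8653\right) + H{\left(-47 \right)}} = \sqrt{\left(-20520 + 8653\right) + \left(178 + 2 \left(-47\right)^{2}\right)} = \sqrt{-11867 + \left(178 + 2 \cdot 2209\right)} = \sqrt{-11867 + \left(178 + 4418\right)} = \sqrt{-11867 + 4596} = \sqrt{-7271} = i \sqrt{7271}$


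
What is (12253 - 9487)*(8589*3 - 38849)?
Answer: -36184812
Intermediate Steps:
(12253 - 9487)*(8589*3 - 38849) = 2766*(25767 - 38849) = 2766*(-13082) = -36184812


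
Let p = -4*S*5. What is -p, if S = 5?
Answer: 100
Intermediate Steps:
p = -100 (p = -4*5*5 = -20*5 = -100)
-p = -1*(-100) = 100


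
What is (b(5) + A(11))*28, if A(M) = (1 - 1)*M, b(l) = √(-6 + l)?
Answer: 28*I ≈ 28.0*I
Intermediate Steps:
A(M) = 0 (A(M) = 0*M = 0)
(b(5) + A(11))*28 = (√(-6 + 5) + 0)*28 = (√(-1) + 0)*28 = (I + 0)*28 = I*28 = 28*I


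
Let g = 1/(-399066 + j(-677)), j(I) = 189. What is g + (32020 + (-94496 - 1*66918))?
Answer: -51612290539/398877 ≈ -1.2939e+5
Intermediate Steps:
g = -1/398877 (g = 1/(-399066 + 189) = 1/(-398877) = -1/398877 ≈ -2.5070e-6)
g + (32020 + (-94496 - 1*66918)) = -1/398877 + (32020 + (-94496 - 1*66918)) = -1/398877 + (32020 + (-94496 - 66918)) = -1/398877 + (32020 - 161414) = -1/398877 - 129394 = -51612290539/398877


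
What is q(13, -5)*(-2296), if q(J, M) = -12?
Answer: 27552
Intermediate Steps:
q(13, -5)*(-2296) = -12*(-2296) = 27552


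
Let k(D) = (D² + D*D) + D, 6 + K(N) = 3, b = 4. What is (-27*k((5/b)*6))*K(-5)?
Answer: 9720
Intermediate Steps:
K(N) = -3 (K(N) = -6 + 3 = -3)
k(D) = D + 2*D² (k(D) = (D² + D²) + D = 2*D² + D = D + 2*D²)
(-27*k((5/b)*6))*K(-5) = -27*(5/4)*6*(1 + 2*((5/4)*6))*(-3) = -405*(1 + 2*(15/2))/2*(-3) = -405*(1 + 15)/2*(-3) = -405*16/2*(-3) = -27*120*(-3) = -3240*(-3) = 9720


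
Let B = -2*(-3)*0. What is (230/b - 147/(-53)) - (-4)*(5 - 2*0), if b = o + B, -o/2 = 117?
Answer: 135124/6201 ≈ 21.791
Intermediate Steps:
o = -234 (o = -2*117 = -234)
B = 0 (B = 6*0 = 0)
b = -234 (b = -234 + 0 = -234)
(230/b - 147/(-53)) - (-4)*(5 - 2*0) = (230/(-234) - 147/(-53)) - (-4)*(5 - 2*0) = (230*(-1/234) - 147*(-1/53)) - (-4)*(5 + 0) = (-115/117 + 147/53) - (-4)*5 = 11104/6201 - 1*(-20) = 11104/6201 + 20 = 135124/6201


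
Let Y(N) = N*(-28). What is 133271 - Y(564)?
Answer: 149063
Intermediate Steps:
Y(N) = -28*N
133271 - Y(564) = 133271 - (-28)*564 = 133271 - 1*(-15792) = 133271 + 15792 = 149063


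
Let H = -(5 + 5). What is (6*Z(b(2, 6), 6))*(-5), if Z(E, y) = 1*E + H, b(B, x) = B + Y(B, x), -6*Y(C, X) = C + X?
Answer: 280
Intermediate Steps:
H = -10 (H = -1*10 = -10)
Y(C, X) = -C/6 - X/6 (Y(C, X) = -(C + X)/6 = -C/6 - X/6)
b(B, x) = -x/6 + 5*B/6 (b(B, x) = B + (-B/6 - x/6) = -x/6 + 5*B/6)
Z(E, y) = -10 + E (Z(E, y) = 1*E - 10 = E - 10 = -10 + E)
(6*Z(b(2, 6), 6))*(-5) = (6*(-10 + (-⅙*6 + (⅚)*2)))*(-5) = (6*(-10 + (-1 + 5/3)))*(-5) = (6*(-10 + ⅔))*(-5) = (6*(-28/3))*(-5) = -56*(-5) = 280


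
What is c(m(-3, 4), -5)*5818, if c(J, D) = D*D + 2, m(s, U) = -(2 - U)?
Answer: 157086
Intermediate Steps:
m(s, U) = -2 + U
c(J, D) = 2 + D**2 (c(J, D) = D**2 + 2 = 2 + D**2)
c(m(-3, 4), -5)*5818 = (2 + (-5)**2)*5818 = (2 + 25)*5818 = 27*5818 = 157086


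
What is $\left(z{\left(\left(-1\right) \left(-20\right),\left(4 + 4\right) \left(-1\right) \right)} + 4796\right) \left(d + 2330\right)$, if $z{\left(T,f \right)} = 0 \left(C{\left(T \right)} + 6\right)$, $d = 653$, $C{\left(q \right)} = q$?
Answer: $14306468$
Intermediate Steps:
$z{\left(T,f \right)} = 0$ ($z{\left(T,f \right)} = 0 \left(T + 6\right) = 0 \left(6 + T\right) = 0$)
$\left(z{\left(\left(-1\right) \left(-20\right),\left(4 + 4\right) \left(-1\right) \right)} + 4796\right) \left(d + 2330\right) = \left(0 + 4796\right) \left(653 + 2330\right) = 4796 \cdot 2983 = 14306468$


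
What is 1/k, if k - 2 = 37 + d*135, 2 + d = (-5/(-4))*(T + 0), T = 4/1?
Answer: 1/444 ≈ 0.0022523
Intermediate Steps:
T = 4 (T = 4*1 = 4)
d = 3 (d = -2 + (-5/(-4))*(4 + 0) = -2 - 5*(-¼)*4 = -2 + (5/4)*4 = -2 + 5 = 3)
k = 444 (k = 2 + (37 + 3*135) = 2 + (37 + 405) = 2 + 442 = 444)
1/k = 1/444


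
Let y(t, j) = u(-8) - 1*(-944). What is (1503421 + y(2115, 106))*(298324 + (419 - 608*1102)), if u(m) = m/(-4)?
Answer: -558530849191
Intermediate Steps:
u(m) = -m/4 (u(m) = m*(-¼) = -m/4)
y(t, j) = 946 (y(t, j) = -¼*(-8) - 1*(-944) = 2 + 944 = 946)
(1503421 + y(2115, 106))*(298324 + (419 - 608*1102)) = (1503421 + 946)*(298324 + (419 - 608*1102)) = 1504367*(298324 + (419 - 670016)) = 1504367*(298324 - 669597) = 1504367*(-371273) = -558530849191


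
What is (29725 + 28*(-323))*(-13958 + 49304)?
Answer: 730990626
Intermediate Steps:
(29725 + 28*(-323))*(-13958 + 49304) = (29725 - 9044)*35346 = 20681*35346 = 730990626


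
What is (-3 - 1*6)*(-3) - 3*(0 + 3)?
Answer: 18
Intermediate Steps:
(-3 - 1*6)*(-3) - 3*(0 + 3) = (-3 - 6)*(-3) - 3*3 = -9*(-3) - 9 = 27 - 9 = 18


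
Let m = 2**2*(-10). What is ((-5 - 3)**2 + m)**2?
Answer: 576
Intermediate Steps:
m = -40 (m = 4*(-10) = -40)
((-5 - 3)**2 + m)**2 = ((-5 - 3)**2 - 40)**2 = ((-8)**2 - 40)**2 = (64 - 40)**2 = 24**2 = 576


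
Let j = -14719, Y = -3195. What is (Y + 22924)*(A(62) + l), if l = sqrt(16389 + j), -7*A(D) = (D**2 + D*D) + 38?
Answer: -152426254/7 + 19729*sqrt(1670) ≈ -2.0969e+7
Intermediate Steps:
A(D) = -38/7 - 2*D**2/7 (A(D) = -((D**2 + D*D) + 38)/7 = -((D**2 + D**2) + 38)/7 = -(2*D**2 + 38)/7 = -(38 + 2*D**2)/7 = -38/7 - 2*D**2/7)
l = sqrt(1670) (l = sqrt(16389 - 14719) = sqrt(1670) ≈ 40.866)
(Y + 22924)*(A(62) + l) = (-3195 + 22924)*((-38/7 - 2/7*62**2) + sqrt(1670)) = 19729*((-38/7 - 2/7*3844) + sqrt(1670)) = 19729*((-38/7 - 7688/7) + sqrt(1670)) = 19729*(-7726/7 + sqrt(1670)) = -152426254/7 + 19729*sqrt(1670)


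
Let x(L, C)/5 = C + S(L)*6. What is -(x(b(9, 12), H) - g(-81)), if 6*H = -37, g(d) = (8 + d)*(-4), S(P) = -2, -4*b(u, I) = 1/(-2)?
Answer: 2297/6 ≈ 382.83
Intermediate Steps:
b(u, I) = 1/8 (b(u, I) = -1/(4*(-2)) = -(-1)/(4*2) = -1/4*(-1/2) = 1/8)
g(d) = -32 - 4*d
H = -37/6 (H = (1/6)*(-37) = -37/6 ≈ -6.1667)
x(L, C) = -60 + 5*C (x(L, C) = 5*(C - 2*6) = 5*(C - 12) = 5*(-12 + C) = -60 + 5*C)
-(x(b(9, 12), H) - g(-81)) = -((-60 + 5*(-37/6)) - (-32 - 4*(-81))) = -((-60 - 185/6) - (-32 + 324)) = -(-545/6 - 1*292) = -(-545/6 - 292) = -1*(-2297/6) = 2297/6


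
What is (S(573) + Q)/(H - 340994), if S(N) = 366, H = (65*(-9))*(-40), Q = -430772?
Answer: 12659/9341 ≈ 1.3552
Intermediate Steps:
H = 23400 (H = -585*(-40) = 23400)
(S(573) + Q)/(H - 340994) = (366 - 430772)/(23400 - 340994) = -430406/(-317594) = -430406*(-1/317594) = 12659/9341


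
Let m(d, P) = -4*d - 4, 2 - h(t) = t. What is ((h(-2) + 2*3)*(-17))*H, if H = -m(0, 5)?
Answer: -680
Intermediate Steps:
h(t) = 2 - t
m(d, P) = -4 - 4*d
H = 4 (H = -(-4 - 4*0) = -(-4 + 0) = -1*(-4) = 4)
((h(-2) + 2*3)*(-17))*H = (((2 - 1*(-2)) + 2*3)*(-17))*4 = (((2 + 2) + 6)*(-17))*4 = ((4 + 6)*(-17))*4 = (10*(-17))*4 = -170*4 = -680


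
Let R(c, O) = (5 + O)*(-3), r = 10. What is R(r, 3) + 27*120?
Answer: 3216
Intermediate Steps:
R(c, O) = -15 - 3*O
R(r, 3) + 27*120 = (-15 - 3*3) + 27*120 = (-15 - 9) + 3240 = -24 + 3240 = 3216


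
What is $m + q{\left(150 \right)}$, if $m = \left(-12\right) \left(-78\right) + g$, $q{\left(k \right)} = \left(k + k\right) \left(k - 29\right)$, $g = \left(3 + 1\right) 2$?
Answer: $37244$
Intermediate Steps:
$g = 8$ ($g = 4 \cdot 2 = 8$)
$q{\left(k \right)} = 2 k \left(-29 + k\right)$
$m = 944$ ($m = \left(-12\right) \left(-78\right) + 8 = 936 + 8 = 944$)
$m + q{\left(150 \right)} = 944 + 2 \cdot 150 \left(-29 + 150\right) = 944 + 2 \cdot 150 \cdot 121 = 944 + 36300 = 37244$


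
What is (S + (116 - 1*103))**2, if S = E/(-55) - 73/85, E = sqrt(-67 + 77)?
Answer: 128870794/874225 - 2064*sqrt(10)/4675 ≈ 146.02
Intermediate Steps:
E = sqrt(10) ≈ 3.1623
S = -73/85 - sqrt(10)/55 (S = sqrt(10)/(-55) - 73/85 = sqrt(10)*(-1/55) - 73*1/85 = -sqrt(10)/55 - 73/85 = -73/85 - sqrt(10)/55 ≈ -0.91632)
(S + (116 - 1*103))**2 = ((-73/85 - sqrt(10)/55) + (116 - 1*103))**2 = ((-73/85 - sqrt(10)/55) + (116 - 103))**2 = ((-73/85 - sqrt(10)/55) + 13)**2 = (1032/85 - sqrt(10)/55)**2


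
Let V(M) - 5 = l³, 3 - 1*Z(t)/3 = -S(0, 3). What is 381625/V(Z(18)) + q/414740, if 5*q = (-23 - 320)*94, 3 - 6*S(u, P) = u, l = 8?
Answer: 395679546693/536051450 ≈ 738.14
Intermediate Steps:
S(u, P) = ½ - u/6
q = -32242/5 (q = ((-23 - 320)*94)/5 = (-343*94)/5 = (⅕)*(-32242) = -32242/5 ≈ -6448.4)
Z(t) = 21/2 (Z(t) = 9 - (-3)*(½ - ⅙*0) = 9 - (-3)*(½ + 0) = 9 - (-3)/2 = 9 - 3*(-½) = 9 + 3/2 = 21/2)
V(M) = 517 (V(M) = 5 + 8³ = 5 + 512 = 517)
381625/V(Z(18)) + q/414740 = 381625/517 - 32242/5/414740 = 381625*(1/517) - 32242/5*1/414740 = 381625/517 - 16121/1036850 = 395679546693/536051450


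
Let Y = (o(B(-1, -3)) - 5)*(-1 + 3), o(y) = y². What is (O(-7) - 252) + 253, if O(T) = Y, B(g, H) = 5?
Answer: 41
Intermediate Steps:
Y = 40 (Y = (5² - 5)*(-1 + 3) = (25 - 5)*2 = 20*2 = 40)
O(T) = 40
(O(-7) - 252) + 253 = (40 - 252) + 253 = -212 + 253 = 41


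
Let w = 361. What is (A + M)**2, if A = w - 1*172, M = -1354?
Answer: 1357225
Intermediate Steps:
A = 189 (A = 361 - 1*172 = 361 - 172 = 189)
(A + M)**2 = (189 - 1354)**2 = (-1165)**2 = 1357225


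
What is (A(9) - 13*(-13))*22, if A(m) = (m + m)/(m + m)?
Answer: 3740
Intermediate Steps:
A(m) = 1 (A(m) = (2*m)/((2*m)) = (2*m)*(1/(2*m)) = 1)
(A(9) - 13*(-13))*22 = (1 - 13*(-13))*22 = (1 + 169)*22 = 170*22 = 3740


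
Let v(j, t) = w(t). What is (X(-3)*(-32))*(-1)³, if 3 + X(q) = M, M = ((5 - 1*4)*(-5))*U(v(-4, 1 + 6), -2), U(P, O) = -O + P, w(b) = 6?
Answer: -1376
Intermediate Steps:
v(j, t) = 6
U(P, O) = P - O
M = -40 (M = ((5 - 1*4)*(-5))*(6 - 1*(-2)) = ((5 - 4)*(-5))*(6 + 2) = (1*(-5))*8 = -5*8 = -40)
X(q) = -43 (X(q) = -3 - 40 = -43)
(X(-3)*(-32))*(-1)³ = -43*(-32)*(-1)³ = 1376*(-1) = -1376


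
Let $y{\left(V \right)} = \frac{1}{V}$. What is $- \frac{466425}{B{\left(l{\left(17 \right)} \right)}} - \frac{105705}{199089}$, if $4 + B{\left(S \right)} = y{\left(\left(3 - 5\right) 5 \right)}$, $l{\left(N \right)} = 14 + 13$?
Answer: $\frac{103177392705}{906961} \approx 1.1376 \cdot 10^{5}$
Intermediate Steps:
$l{\left(N \right)} = 27$
$B{\left(S \right)} = - \frac{41}{10}$ ($B{\left(S \right)} = -4 + \frac{1}{\left(3 - 5\right) 5} = -4 + \frac{1}{\left(-2\right) 5} = -4 + \frac{1}{-10} = -4 - \frac{1}{10} = - \frac{41}{10}$)
$- \frac{466425}{B{\left(l{\left(17 \right)} \right)}} - \frac{105705}{199089} = - \frac{466425}{- \frac{41}{10}} - \frac{105705}{199089} = \left(-466425\right) \left(- \frac{10}{41}\right) - \frac{11745}{22121} = \frac{4664250}{41} - \frac{11745}{22121} = \frac{103177392705}{906961}$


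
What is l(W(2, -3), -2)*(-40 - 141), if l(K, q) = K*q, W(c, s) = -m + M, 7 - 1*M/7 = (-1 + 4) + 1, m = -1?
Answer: 7964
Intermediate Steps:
M = 21 (M = 49 - 7*((-1 + 4) + 1) = 49 - 7*(3 + 1) = 49 - 7*4 = 49 - 28 = 21)
W(c, s) = 22 (W(c, s) = -1*(-1) + 21 = 1 + 21 = 22)
l(W(2, -3), -2)*(-40 - 141) = (22*(-2))*(-40 - 141) = -44*(-181) = 7964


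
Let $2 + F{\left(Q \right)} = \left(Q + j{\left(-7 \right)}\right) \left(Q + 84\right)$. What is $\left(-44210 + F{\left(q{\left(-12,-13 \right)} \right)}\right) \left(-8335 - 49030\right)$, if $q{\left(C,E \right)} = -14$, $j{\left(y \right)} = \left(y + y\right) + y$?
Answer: $2676765630$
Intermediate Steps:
$j{\left(y \right)} = 3 y$ ($j{\left(y \right)} = 2 y + y = 3 y$)
$F{\left(Q \right)} = -2 + \left(-21 + Q\right) \left(84 + Q\right)$ ($F{\left(Q \right)} = -2 + \left(Q + 3 \left(-7\right)\right) \left(Q + 84\right) = -2 + \left(Q - 21\right) \left(84 + Q\right) = -2 + \left(-21 + Q\right) \left(84 + Q\right)$)
$\left(-44210 + F{\left(q{\left(-12,-13 \right)} \right)}\right) \left(-8335 - 49030\right) = \left(-44210 + \left(-1766 + \left(-14\right)^{2} + 63 \left(-14\right)\right)\right) \left(-8335 - 49030\right) = \left(-44210 - 2452\right) \left(-57365\right) = \left(-46662\right) \left(-57365\right) = 2676765630$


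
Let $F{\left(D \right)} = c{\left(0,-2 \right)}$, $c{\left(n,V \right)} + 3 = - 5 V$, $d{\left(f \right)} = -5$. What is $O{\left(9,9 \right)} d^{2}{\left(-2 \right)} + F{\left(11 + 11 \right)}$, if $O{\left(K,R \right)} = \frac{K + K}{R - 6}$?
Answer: $157$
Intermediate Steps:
$O{\left(K,R \right)} = \frac{2 K}{-6 + R}$
$c{\left(n,V \right)} = -3 - 5 V$
$F{\left(D \right)} = 7$ ($F{\left(D \right)} = -3 - -10 = -3 + 10 = 7$)
$O{\left(9,9 \right)} d^{2}{\left(-2 \right)} + F{\left(11 + 11 \right)} = 2 \cdot 9 \frac{1}{-6 + 9} \left(-5\right)^{2} + 7 = 2 \cdot 9 \cdot \frac{1}{3} \cdot 25 + 7 = 6 \cdot 25 + 7 = 150 + 7 = 157$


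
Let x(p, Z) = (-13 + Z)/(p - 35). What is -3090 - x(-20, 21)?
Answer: -169942/55 ≈ -3089.9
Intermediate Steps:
x(p, Z) = (-13 + Z)/(-35 + p)
-3090 - x(-20, 21) = -3090 - (-13 + 21)/(-35 - 20) = -3090 - 8/(-55) = -3090 - (-1)*8/55 = -3090 - 1*(-8/55) = -3090 + 8/55 = -169942/55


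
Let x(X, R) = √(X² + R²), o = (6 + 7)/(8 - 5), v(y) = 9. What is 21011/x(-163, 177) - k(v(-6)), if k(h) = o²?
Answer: -169/9 + 21011*√57898/57898 ≈ 68.542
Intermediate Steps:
o = 13/3 ≈ 4.3333
k(h) = 169/9 (k(h) = (13/3)² = 169/9)
x(X, R) = √(R² + X²)
21011/x(-163, 177) - k(v(-6)) = 21011/(√(177² + (-163)²)) - 1*169/9 = 21011/(√(31329 + 26569)) - 169/9 = 21011/(√57898) - 169/9 = 21011*(√57898/57898) - 169/9 = 21011*√57898/57898 - 169/9 = -169/9 + 21011*√57898/57898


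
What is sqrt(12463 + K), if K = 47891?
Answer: 3*sqrt(6706) ≈ 245.67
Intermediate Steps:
sqrt(12463 + K) = sqrt(12463 + 47891) = sqrt(60354) = 3*sqrt(6706)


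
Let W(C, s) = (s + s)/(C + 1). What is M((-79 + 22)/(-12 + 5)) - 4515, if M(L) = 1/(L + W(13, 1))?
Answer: -261863/58 ≈ -4514.9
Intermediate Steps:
W(C, s) = 2*s/(1 + C) (W(C, s) = (2*s)/(1 + C) = 2*s/(1 + C))
M(L) = 1/(⅐ + L) (M(L) = 1/(L + 2*1/(1 + 13)) = 1/(L + 2*1/14) = 1/(L + 2*1*(1/14)) = 1/(L + ⅐) = 1/(⅐ + L))
M((-79 + 22)/(-12 + 5)) - 4515 = 7/(1 + 7*((-79 + 22)/(-12 + 5))) - 4515 = 7/(1 + 7*(-57/(-7))) - 4515 = 7/(1 + 7*(-57*(-⅐))) - 4515 = 7/(1 + 7*(57/7)) - 4515 = 7/(1 + 57) - 4515 = 7/58 - 4515 = -261863/58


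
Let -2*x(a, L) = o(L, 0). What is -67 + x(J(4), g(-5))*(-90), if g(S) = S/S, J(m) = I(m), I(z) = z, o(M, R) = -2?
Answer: -157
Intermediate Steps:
J(m) = m
g(S) = 1
x(a, L) = 1 (x(a, L) = -1/2*(-2) = 1)
-67 + x(J(4), g(-5))*(-90) = -67 + 1*(-90) = -67 - 90 = -157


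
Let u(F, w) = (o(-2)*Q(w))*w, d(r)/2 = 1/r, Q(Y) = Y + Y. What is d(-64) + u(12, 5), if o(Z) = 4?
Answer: 6399/32 ≈ 199.97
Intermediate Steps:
Q(Y) = 2*Y
d(r) = 2/r
u(F, w) = 8*w² (u(F, w) = (4*(2*w))*w = (8*w)*w = 8*w²)
d(-64) + u(12, 5) = 2/(-64) + 8*5² = 2*(-1/64) + 8*25 = -1/32 + 200 = 6399/32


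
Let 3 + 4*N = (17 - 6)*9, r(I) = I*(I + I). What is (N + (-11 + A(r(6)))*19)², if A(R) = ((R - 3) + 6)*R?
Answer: 10488832225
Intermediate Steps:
r(I) = 2*I² (r(I) = I*(2*I) = 2*I²)
N = 24 (N = -¾ + ((17 - 6)*9)/4 = -¾ + (11*9)/4 = -¾ + (¼)*99 = -¾ + 99/4 = 24)
A(R) = R*(3 + R) (A(R) = ((-3 + R) + 6)*R = (3 + R)*R = R*(3 + R))
(N + (-11 + A(r(6)))*19)² = (24 + (-11 + (2*6²)*(3 + 2*6²))*19)² = (24 + (-11 + (2*36)*(3 + 2*36))*19)² = (24 + (-11 + 72*(3 + 72))*19)² = (24 + (-11 + 72*75)*19)² = (24 + (-11 + 5400)*19)² = (24 + 5389*19)² = (24 + 102391)² = 102415² = 10488832225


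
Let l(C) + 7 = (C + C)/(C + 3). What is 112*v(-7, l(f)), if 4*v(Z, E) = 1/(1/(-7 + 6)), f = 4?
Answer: -28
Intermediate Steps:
l(C) = -7 + 2*C/(3 + C) (l(C) = -7 + (C + C)/(C + 3) = -7 + (2*C)/(3 + C) = -7 + 2*C/(3 + C))
v(Z, E) = -1/4 (v(Z, E) = 1/(4*(1/(-7 + 6))) = 1/(4*(1/(-1))) = (1/4)/(-1) = (1/4)*(-1) = -1/4)
112*v(-7, l(f)) = 112*(-1/4) = -28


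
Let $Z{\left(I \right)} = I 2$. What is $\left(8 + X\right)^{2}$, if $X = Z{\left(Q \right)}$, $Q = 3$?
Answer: $196$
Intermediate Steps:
$Z{\left(I \right)} = 2 I$
$X = 6$ ($X = 2 \cdot 3 = 6$)
$\left(8 + X\right)^{2} = \left(8 + 6\right)^{2} = 14^{2} = 196$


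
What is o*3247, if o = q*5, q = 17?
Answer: 275995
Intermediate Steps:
o = 85 (o = 17*5 = 85)
o*3247 = 85*3247 = 275995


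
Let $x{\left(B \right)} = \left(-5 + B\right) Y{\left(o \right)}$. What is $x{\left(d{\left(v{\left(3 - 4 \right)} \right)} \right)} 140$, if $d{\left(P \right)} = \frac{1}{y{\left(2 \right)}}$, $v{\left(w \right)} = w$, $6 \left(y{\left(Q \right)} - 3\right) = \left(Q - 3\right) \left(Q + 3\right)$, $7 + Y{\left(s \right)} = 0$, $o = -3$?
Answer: $\frac{57820}{13} \approx 4447.7$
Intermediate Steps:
$Y{\left(s \right)} = -7$ ($Y{\left(s \right)} = -7 + 0 = -7$)
$y{\left(Q \right)} = 3 + \frac{\left(-3 + Q\right) \left(3 + Q\right)}{6}$ ($y{\left(Q \right)} = 3 + \frac{\left(Q - 3\right) \left(Q + 3\right)}{6} = 3 + \frac{\left(-3 + Q\right) \left(3 + Q\right)}{6}$)
$d{\left(P \right)} = \frac{6}{13}$ ($d{\left(P \right)} = \frac{1}{\frac{3}{2} + \frac{2^{2}}{6}} = \frac{1}{\frac{3}{2} + \frac{1}{6} \cdot 4} = \frac{1}{\frac{3}{2} + \frac{2}{3}} = \frac{1}{\frac{13}{6}} = \frac{6}{13}$)
$x{\left(B \right)} = 35 - 7 B$ ($x{\left(B \right)} = \left(-5 + B\right) \left(-7\right) = 35 - 7 B$)
$x{\left(d{\left(v{\left(3 - 4 \right)} \right)} \right)} 140 = \left(35 - \frac{42}{13}\right) 140 = \frac{413}{13} \cdot 140 = \frac{57820}{13}$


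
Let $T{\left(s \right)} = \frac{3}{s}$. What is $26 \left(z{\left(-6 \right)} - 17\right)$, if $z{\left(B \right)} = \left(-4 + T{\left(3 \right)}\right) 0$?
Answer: $-442$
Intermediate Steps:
$z{\left(B \right)} = 0$ ($z{\left(B \right)} = \left(-4 + \frac{3}{3}\right) 0 = \left(-4 + 3 \cdot \frac{1}{3}\right) 0 = \left(-4 + 1\right) 0 = \left(-3\right) 0 = 0$)
$26 \left(z{\left(-6 \right)} - 17\right) = 26 \left(0 - 17\right) = 26 \left(-17\right) = -442$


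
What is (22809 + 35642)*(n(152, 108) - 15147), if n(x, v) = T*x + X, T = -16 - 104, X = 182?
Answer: -1940865455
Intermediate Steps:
T = -120
n(x, v) = 182 - 120*x (n(x, v) = -120*x + 182 = 182 - 120*x)
(22809 + 35642)*(n(152, 108) - 15147) = (22809 + 35642)*((182 - 120*152) - 15147) = 58451*((182 - 18240) - 15147) = 58451*(-18058 - 15147) = 58451*(-33205) = -1940865455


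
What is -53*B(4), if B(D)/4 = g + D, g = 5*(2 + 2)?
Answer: -5088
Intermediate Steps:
g = 20 (g = 5*4 = 20)
B(D) = 80 + 4*D (B(D) = 4*(20 + D) = 80 + 4*D)
-53*B(4) = -53*(80 + 4*4) = -53*(80 + 16) = -53*96 = -5088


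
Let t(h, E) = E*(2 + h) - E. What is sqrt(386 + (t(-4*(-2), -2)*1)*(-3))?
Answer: 2*sqrt(110) ≈ 20.976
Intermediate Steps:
t(h, E) = -E + E*(2 + h)
sqrt(386 + (t(-4*(-2), -2)*1)*(-3)) = sqrt(386 + (-2*(1 - 4*(-2))*1)*(-3)) = sqrt(386 + (-2*(1 + 8)*1)*(-3)) = sqrt(386 + (-2*9*1)*(-3)) = sqrt(386 - 18*1*(-3)) = sqrt(386 - 18*(-3)) = sqrt(386 + 54) = sqrt(440) = 2*sqrt(110)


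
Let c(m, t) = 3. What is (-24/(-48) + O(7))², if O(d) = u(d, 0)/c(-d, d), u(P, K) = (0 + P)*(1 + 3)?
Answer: 3481/36 ≈ 96.694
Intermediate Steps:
u(P, K) = 4*P (u(P, K) = P*4 = 4*P)
O(d) = 4*d/3 (O(d) = (4*d)/3 = (4*d)*(⅓) = 4*d/3)
(-24/(-48) + O(7))² = (-24/(-48) + (4/3)*7)² = (-24*(-1/48) + 28/3)² = (½ + 28/3)² = (59/6)² = 3481/36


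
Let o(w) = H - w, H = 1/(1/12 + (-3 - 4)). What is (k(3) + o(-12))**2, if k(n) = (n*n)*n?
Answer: 10400625/6889 ≈ 1509.7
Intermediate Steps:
k(n) = n**3 (k(n) = n**2*n = n**3)
H = -12/83 (H = 1/(1/12 - 7) = 1/(-83/12) = -12/83 ≈ -0.14458)
o(w) = -12/83 - w
(k(3) + o(-12))**2 = (3**3 + (-12/83 - 1*(-12)))**2 = (27 + (-12/83 + 12))**2 = (27 + 984/83)**2 = (3225/83)**2 = 10400625/6889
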